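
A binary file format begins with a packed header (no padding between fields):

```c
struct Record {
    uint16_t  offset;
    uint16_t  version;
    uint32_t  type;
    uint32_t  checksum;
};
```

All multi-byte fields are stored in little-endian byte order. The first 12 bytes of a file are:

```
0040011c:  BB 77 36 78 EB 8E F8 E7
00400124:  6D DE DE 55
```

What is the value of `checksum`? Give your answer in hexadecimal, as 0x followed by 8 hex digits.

0x55DEDE6D

`checksum` follows `offset` (2 B), `version` (2 B), `type` (4 B), so it starts at offset 2 + 2 + 4 = 8 and occupies 4 bytes.
Bytes at offsets 8..11: 6D DE DE 55.
Little-endian stores the least-significant byte at the lowest address.
Reassemble most-significant byte first: 55 DE DE 6D → 0x55DEDE6D.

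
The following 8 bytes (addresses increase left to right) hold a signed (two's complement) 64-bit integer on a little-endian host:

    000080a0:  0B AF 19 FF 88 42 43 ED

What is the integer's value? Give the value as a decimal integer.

In little-endian order the low byte comes first in memory.
Reassemble most-significant byte first: ED 43 42 88 FF 19 AF 0B → 0xED434288FF19AF0B.
Top bit is set, so as a signed 64-bit value this is 0xED434288FF19AF0B − 2^64 = -1350162307118158069.

-1350162307118158069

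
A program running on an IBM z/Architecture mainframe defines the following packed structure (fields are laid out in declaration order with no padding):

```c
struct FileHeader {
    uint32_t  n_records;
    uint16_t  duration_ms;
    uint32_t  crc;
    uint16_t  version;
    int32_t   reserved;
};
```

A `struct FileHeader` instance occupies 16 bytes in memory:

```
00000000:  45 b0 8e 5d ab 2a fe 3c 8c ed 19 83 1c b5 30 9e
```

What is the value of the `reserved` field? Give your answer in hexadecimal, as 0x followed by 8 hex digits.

0x1CB5309E

`reserved` follows `n_records` (4 B), `duration_ms` (2 B), `crc` (4 B), `version` (2 B), so it starts at offset 4 + 2 + 4 + 2 = 12 and occupies 4 bytes.
Bytes at offsets 12..15: 1C B5 30 9E.
Big-endian: lowest address holds the most-significant byte.
The bytes are already most-significant first: 0x1CB5309E.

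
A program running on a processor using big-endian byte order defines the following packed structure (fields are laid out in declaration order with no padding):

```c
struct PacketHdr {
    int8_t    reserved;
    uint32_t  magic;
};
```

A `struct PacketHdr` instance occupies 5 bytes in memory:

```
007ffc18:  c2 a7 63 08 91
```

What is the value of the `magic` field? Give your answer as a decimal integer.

2808285329

`magic` follows `reserved` (1 byte), so it starts at byte offset 1 and occupies 4 bytes.
Bytes at offsets 1..4: A7 63 08 91.
Big-endian stores the most-significant byte at the lowest address.
The bytes are already most-significant first: 0xA7630891.
0xA7630891 = 2808285329.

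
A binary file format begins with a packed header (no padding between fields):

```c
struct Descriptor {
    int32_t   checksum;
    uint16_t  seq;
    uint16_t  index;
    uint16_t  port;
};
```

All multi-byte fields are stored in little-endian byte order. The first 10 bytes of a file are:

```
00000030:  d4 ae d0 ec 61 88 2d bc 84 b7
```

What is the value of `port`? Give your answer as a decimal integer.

`port` follows `checksum` (4 B), `seq` (2 B), `index` (2 B), so it starts at offset 4 + 2 + 2 = 8 and occupies 2 bytes.
Bytes at offsets 8..9: 84 B7.
Little-endian stores the least-significant byte at the lowest address.
Reassemble most-significant byte first: B7 84 → 0xB784.
0xB784 = 46980.

46980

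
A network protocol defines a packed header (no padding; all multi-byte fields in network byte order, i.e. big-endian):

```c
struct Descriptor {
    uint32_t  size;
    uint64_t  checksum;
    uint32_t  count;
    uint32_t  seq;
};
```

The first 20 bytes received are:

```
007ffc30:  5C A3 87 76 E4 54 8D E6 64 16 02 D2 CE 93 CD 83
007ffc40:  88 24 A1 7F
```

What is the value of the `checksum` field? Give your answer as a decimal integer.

`checksum` follows `size` (4 bytes), so it starts at byte offset 4 and occupies 8 bytes.
Bytes at offsets 4..11: E4 54 8D E6 64 16 02 D2.
In big-endian order the high byte comes first in memory.
The bytes are already most-significant first: 0xE4548DE6641602D2.
0xE4548DE6641602D2 = 16452931359352423122.

16452931359352423122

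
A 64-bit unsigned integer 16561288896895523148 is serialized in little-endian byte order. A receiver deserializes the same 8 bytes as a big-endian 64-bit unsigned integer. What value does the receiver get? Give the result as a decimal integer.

16561288896895523148 in 64-bit hexadecimal is 0xE5D584819A14194C.
Stored little-endian, the bytes at ascending addresses are 4C 19 14 9A 81 84 D5 E5.
Read back as big-endian, the last byte is least significant, giving 0x4C19149A8184D5E5.
0x4C19149A8184D5E5 = 5483436675130775013.

5483436675130775013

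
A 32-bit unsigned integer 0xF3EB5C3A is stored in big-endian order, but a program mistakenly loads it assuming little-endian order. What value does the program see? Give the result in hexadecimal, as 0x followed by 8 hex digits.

0x3A5CEBF3

Stored big-endian, the bytes at ascending addresses are F3 EB 5C 3A.
Read back as little-endian, the first byte is least significant, giving 0x3A5CEBF3.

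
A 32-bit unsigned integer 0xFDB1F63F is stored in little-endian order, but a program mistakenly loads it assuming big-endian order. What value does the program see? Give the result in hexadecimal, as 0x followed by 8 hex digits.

0x3FF6B1FD

Stored little-endian, the bytes at ascending addresses are 3F F6 B1 FD.
Read back as big-endian, the last byte is least significant, giving 0x3FF6B1FD.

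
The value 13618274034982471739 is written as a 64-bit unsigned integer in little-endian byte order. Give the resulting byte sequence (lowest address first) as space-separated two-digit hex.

3B 48 0E 05 15 D4 FD BC

13618274034982471739 in hexadecimal, padded to 64 bits, is 0xBCFDD415050E483B.
Split into bytes (most-significant first): BC FD D4 15 05 0E 48 3B.
Little-endian: lowest address holds the least-significant byte.
So at ascending addresses the bytes are 3B 48 0E 05 15 D4 FD BC.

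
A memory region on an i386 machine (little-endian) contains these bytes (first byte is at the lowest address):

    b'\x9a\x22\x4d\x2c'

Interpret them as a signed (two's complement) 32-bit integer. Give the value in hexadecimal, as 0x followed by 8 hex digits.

0x2C4D229A

In little-endian order the low byte comes first in memory.
Reassemble most-significant byte first: 2C 4D 22 9A → 0x2C4D229A.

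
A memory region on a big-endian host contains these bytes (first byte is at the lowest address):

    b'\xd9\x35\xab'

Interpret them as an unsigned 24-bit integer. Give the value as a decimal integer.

14235051

In big-endian order the high byte comes first in memory.
The bytes are already most-significant first: 0xD935AB.
0xD935AB = 14235051.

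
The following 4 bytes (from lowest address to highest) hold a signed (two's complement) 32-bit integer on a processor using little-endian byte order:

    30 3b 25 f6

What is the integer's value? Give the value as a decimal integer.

Little-endian: lowest address holds the least-significant byte.
Reassemble most-significant byte first: F6 25 3B 30 → 0xF6253B30.
Top bit is set, so as a signed 32-bit value this is 0xF6253B30 − 2^32 = -165332176.

-165332176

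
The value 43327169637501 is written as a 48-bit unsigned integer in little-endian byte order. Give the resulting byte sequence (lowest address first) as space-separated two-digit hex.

7D 2C 8E E4 67 27

43327169637501 in hexadecimal, padded to 48 bits, is 0x2767E48E2C7D.
Split into bytes (most-significant first): 27 67 E4 8E 2C 7D.
Little-endian stores the least-significant byte at the lowest address.
So at ascending addresses the bytes are 7D 2C 8E E4 67 27.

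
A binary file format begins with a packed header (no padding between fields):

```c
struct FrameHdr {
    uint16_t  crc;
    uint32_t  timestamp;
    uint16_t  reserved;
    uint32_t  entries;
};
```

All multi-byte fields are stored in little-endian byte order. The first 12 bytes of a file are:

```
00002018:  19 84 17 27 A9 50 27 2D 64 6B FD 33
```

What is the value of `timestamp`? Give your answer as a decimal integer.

1353262871

`timestamp` follows `crc` (2 bytes), so it starts at byte offset 2 and occupies 4 bytes.
Bytes at offsets 2..5: 17 27 A9 50.
Little-endian stores the least-significant byte at the lowest address.
Reassemble most-significant byte first: 50 A9 27 17 → 0x50A92717.
0x50A92717 = 1353262871.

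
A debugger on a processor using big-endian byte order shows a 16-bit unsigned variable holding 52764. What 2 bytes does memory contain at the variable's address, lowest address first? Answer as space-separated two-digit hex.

CE 1C

52764 in hexadecimal, padded to 16 bits, is 0xCE1C.
Split into bytes (most-significant first): CE 1C.
Big-endian stores the most-significant byte at the lowest address.
So the memory order matches the most-significant-first order: CE 1C.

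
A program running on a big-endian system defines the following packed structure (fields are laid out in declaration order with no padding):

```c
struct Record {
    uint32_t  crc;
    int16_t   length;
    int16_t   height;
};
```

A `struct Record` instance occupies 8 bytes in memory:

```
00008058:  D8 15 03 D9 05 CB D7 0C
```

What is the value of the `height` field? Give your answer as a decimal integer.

`height` follows `crc` (4 B), `length` (2 B), so it starts at offset 4 + 2 = 6 and occupies 2 bytes.
Bytes at offsets 6..7: D7 0C.
Big-endian stores the most-significant byte at the lowest address.
The bytes are already most-significant first: 0xD70C.
Top bit is set, so as a signed 16-bit value this is 0xD70C − 2^16 = -10484.

-10484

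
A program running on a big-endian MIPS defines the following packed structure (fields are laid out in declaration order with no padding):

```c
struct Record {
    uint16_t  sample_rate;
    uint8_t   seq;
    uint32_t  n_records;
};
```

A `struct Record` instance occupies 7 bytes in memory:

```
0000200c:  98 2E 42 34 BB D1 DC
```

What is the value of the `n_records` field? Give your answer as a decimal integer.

`n_records` follows `sample_rate` (2 B), `seq` (1 B), so it starts at offset 2 + 1 = 3 and occupies 4 bytes.
Bytes at offsets 3..6: 34 BB D1 DC.
In big-endian order the high byte comes first in memory.
The bytes are already most-significant first: 0x34BBD1DC.
0x34BBD1DC = 884724188.

884724188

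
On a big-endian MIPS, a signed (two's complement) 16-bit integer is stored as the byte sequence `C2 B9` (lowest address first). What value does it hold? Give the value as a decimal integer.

-15687

Big-endian: lowest address holds the most-significant byte.
The bytes are already most-significant first: 0xC2B9.
Top bit is set, so as a signed 16-bit value this is 0xC2B9 − 2^16 = -15687.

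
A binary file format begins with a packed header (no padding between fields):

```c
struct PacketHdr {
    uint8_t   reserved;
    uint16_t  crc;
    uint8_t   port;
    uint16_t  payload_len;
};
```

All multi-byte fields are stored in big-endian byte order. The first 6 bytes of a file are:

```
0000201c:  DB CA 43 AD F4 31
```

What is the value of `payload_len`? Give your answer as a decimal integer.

62513

`payload_len` follows `reserved` (1 B), `crc` (2 B), `port` (1 B), so it starts at offset 1 + 2 + 1 = 4 and occupies 2 bytes.
Bytes at offsets 4..5: F4 31.
Big-endian stores the most-significant byte at the lowest address.
The bytes are already most-significant first: 0xF431.
0xF431 = 62513.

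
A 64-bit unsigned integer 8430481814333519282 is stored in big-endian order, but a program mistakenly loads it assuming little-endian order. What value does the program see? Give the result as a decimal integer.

8430481814333519282 in 64-bit hexadecimal is 0x74FF168B24BD75B2.
Stored big-endian, the bytes at ascending addresses are 74 FF 16 8B 24 BD 75 B2.
Read back as little-endian, the first byte is least significant, giving 0xB275BD248B16FF74.
0xB275BD248B16FF74 = 12859392275676331892.

12859392275676331892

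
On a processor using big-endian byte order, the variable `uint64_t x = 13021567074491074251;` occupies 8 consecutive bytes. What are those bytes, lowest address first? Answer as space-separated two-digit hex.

13021567074491074251 in hexadecimal, padded to 64 bits, is 0xB4B5E64355F686CB.
Split into bytes (most-significant first): B4 B5 E6 43 55 F6 86 CB.
In big-endian order the high byte comes first in memory.
So the memory order matches the most-significant-first order: B4 B5 E6 43 55 F6 86 CB.

B4 B5 E6 43 55 F6 86 CB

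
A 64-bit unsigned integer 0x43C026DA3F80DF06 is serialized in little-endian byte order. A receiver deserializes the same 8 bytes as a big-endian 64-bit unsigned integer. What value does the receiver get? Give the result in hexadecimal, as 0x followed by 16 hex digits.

Stored little-endian, the bytes at ascending addresses are 06 DF 80 3F DA 26 C0 43.
Read back as big-endian, the last byte is least significant, giving 0x06DF803FDA26C043.

0x06DF803FDA26C043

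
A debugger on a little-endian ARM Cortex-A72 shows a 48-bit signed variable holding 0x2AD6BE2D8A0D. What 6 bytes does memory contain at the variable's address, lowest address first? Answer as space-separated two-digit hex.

0D 8A 2D BE D6 2A

Split into bytes (most-significant first): 2A D6 BE 2D 8A 0D.
In little-endian order the low byte comes first in memory.
So at ascending addresses the bytes are 0D 8A 2D BE D6 2A.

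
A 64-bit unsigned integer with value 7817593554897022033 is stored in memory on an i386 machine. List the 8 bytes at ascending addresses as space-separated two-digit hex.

51 2C 05 36 EB AB 7D 6C

7817593554897022033 in hexadecimal, padded to 64 bits, is 0x6C7DABEB36052C51.
Split into bytes (most-significant first): 6C 7D AB EB 36 05 2C 51.
In little-endian order the low byte comes first in memory.
So at ascending addresses the bytes are 51 2C 05 36 EB AB 7D 6C.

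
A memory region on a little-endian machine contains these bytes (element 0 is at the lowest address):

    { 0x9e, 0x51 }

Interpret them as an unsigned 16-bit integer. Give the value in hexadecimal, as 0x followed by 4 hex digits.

0x519E

In little-endian order the low byte comes first in memory.
Reassemble most-significant byte first: 51 9E → 0x519E.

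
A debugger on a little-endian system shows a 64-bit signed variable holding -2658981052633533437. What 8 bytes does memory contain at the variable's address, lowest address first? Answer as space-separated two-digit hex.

Two's complement of -2658981052633533437 in 64 bits: 2658981052633533437 = 0x24E6992DF2B74BFD; invert → 0xDB1966D20D48B402; add 1 → 0xDB1966D20D48B403.
Split into bytes (most-significant first): DB 19 66 D2 0D 48 B4 03.
In little-endian order the low byte comes first in memory.
So at ascending addresses the bytes are 03 B4 48 0D D2 66 19 DB.

03 B4 48 0D D2 66 19 DB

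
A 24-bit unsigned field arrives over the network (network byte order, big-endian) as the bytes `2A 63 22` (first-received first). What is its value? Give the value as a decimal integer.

Big-endian: lowest address holds the most-significant byte.
The bytes are already most-significant first: 0x2A6322.
0x2A6322 = 2777890.

2777890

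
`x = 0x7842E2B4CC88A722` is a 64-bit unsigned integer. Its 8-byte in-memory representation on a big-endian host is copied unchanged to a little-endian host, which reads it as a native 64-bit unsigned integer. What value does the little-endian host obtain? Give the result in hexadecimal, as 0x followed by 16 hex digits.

Stored big-endian, the bytes at ascending addresses are 78 42 E2 B4 CC 88 A7 22.
Read back as little-endian, the first byte is least significant, giving 0x22A788CCB4E24278.

0x22A788CCB4E24278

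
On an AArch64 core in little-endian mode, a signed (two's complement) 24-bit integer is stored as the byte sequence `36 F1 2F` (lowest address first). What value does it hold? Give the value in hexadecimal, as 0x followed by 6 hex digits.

0x2FF136

Little-endian stores the least-significant byte at the lowest address.
Reassemble most-significant byte first: 2F F1 36 → 0x2FF136.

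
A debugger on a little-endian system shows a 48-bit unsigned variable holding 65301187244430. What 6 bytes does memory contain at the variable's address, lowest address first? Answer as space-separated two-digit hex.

8E B1 11 1E 64 3B

65301187244430 in hexadecimal, padded to 48 bits, is 0x3B641E11B18E.
Split into bytes (most-significant first): 3B 64 1E 11 B1 8E.
Little-endian: lowest address holds the least-significant byte.
So at ascending addresses the bytes are 8E B1 11 1E 64 3B.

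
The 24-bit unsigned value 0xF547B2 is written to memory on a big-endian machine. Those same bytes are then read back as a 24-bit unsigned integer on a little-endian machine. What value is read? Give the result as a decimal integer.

Stored big-endian, the bytes at ascending addresses are F5 47 B2.
Read back as little-endian, the first byte is least significant, giving 0xB247F5.
0xB247F5 = 11683829.

11683829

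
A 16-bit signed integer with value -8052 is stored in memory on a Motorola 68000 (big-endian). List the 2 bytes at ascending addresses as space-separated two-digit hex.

Two's complement of -8052 in 16 bits: 8052 = 0x1F74; invert → 0xE08B; add 1 → 0xE08C.
Split into bytes (most-significant first): E0 8C.
In big-endian order the high byte comes first in memory.
So the memory order matches the most-significant-first order: E0 8C.

E0 8C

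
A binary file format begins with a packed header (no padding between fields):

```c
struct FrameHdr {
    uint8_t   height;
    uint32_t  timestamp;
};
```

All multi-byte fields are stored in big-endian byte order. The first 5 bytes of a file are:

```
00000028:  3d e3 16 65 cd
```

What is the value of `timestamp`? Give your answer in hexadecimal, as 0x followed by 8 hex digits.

`timestamp` follows `height` (1 byte), so it starts at byte offset 1 and occupies 4 bytes.
Bytes at offsets 1..4: E3 16 65 CD.
In big-endian order the high byte comes first in memory.
The bytes are already most-significant first: 0xE31665CD.

0xE31665CD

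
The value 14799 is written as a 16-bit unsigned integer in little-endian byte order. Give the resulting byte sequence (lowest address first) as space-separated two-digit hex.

CF 39

14799 in hexadecimal, padded to 16 bits, is 0x39CF.
Split into bytes (most-significant first): 39 CF.
Little-endian stores the least-significant byte at the lowest address.
So at ascending addresses the bytes are CF 39.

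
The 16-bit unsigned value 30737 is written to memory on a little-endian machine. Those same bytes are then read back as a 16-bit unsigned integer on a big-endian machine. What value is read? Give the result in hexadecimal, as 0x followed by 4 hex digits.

30737 in 16-bit hexadecimal is 0x7811.
Stored little-endian, the bytes at ascending addresses are 11 78.
Read back as big-endian, the last byte is least significant, giving 0x1178.

0x1178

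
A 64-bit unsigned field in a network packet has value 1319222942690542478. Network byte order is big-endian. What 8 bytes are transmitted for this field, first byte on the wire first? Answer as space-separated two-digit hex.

12 4E D2 46 DE 9D 83 8E

1319222942690542478 in hexadecimal, padded to 64 bits, is 0x124ED246DE9D838E.
Split into bytes (most-significant first): 12 4E D2 46 DE 9D 83 8E.
Big-endian: lowest address holds the most-significant byte.
So the memory order matches the most-significant-first order: 12 4E D2 46 DE 9D 83 8E.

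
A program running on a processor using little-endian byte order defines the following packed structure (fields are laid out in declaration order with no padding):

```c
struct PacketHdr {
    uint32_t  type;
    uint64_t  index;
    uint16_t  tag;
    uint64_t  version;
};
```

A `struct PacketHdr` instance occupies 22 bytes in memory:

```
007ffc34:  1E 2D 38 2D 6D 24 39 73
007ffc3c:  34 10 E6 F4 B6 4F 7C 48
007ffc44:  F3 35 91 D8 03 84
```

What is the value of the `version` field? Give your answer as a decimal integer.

`version` follows `type` (4 B), `index` (8 B), `tag` (2 B), so it starts at offset 4 + 8 + 2 = 14 and occupies 8 bytes.
Bytes at offsets 14..21: 7C 48 F3 35 91 D8 03 84.
In little-endian order the low byte comes first in memory.
Reassemble most-significant byte first: 84 03 D8 91 35 F3 48 7C → 0x8403D89135F3487C.
0x8403D89135F3487C = 9512684956123613308.

9512684956123613308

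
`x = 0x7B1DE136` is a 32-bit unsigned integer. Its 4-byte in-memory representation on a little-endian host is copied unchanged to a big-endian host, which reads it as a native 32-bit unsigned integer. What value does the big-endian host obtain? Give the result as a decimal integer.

Stored little-endian, the bytes at ascending addresses are 36 E1 1D 7B.
Read back as big-endian, the last byte is least significant, giving 0x36E11D7B.
0x36E11D7B = 920722811.

920722811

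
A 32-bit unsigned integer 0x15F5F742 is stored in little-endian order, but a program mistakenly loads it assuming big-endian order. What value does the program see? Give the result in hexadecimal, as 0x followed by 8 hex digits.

0x42F7F515

Stored little-endian, the bytes at ascending addresses are 42 F7 F5 15.
Read back as big-endian, the last byte is least significant, giving 0x42F7F515.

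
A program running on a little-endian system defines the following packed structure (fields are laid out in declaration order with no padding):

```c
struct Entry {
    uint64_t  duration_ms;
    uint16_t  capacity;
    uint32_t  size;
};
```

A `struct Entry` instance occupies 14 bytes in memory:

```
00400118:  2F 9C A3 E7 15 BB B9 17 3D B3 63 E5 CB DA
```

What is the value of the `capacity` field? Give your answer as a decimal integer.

45885

`capacity` follows `duration_ms` (8 bytes), so it starts at byte offset 8 and occupies 2 bytes.
Bytes at offsets 8..9: 3D B3.
Little-endian stores the least-significant byte at the lowest address.
Reassemble most-significant byte first: B3 3D → 0xB33D.
0xB33D = 45885.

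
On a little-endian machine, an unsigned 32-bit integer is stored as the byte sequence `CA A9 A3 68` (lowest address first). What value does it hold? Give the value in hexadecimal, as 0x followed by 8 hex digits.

0x68A3A9CA

In little-endian order the low byte comes first in memory.
Reassemble most-significant byte first: 68 A3 A9 CA → 0x68A3A9CA.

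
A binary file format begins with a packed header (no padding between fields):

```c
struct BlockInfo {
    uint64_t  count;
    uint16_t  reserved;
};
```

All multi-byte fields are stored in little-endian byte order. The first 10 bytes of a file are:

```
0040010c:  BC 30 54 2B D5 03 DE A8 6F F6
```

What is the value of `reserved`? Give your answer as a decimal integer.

`reserved` follows `count` (8 bytes), so it starts at byte offset 8 and occupies 2 bytes.
Bytes at offsets 8..9: 6F F6.
Little-endian: lowest address holds the least-significant byte.
Reassemble most-significant byte first: F6 6F → 0xF66F.
0xF66F = 63087.

63087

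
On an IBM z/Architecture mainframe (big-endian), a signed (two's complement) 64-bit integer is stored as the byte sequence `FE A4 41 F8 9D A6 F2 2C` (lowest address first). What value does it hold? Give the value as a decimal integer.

-97880755842649556

Big-endian stores the most-significant byte at the lowest address.
The bytes are already most-significant first: 0xFEA441F89DA6F22C.
Top bit is set, so as a signed 64-bit value this is 0xFEA441F89DA6F22C − 2^64 = -97880755842649556.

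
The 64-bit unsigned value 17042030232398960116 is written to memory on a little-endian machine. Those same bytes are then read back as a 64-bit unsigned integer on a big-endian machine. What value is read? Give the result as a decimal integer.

17042030232398960116 in 64-bit hexadecimal is 0xEC8174342D9B95F4.
Stored little-endian, the bytes at ascending addresses are F4 95 9B 2D 34 74 81 EC.
Read back as big-endian, the last byte is least significant, giving 0xF4959B2D347481EC.
0xF4959B2D347481EC = 17624163335240188396.

17624163335240188396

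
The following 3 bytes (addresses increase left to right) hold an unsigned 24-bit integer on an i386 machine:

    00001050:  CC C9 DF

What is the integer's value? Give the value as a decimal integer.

14666188

In little-endian order the low byte comes first in memory.
Reassemble most-significant byte first: DF C9 CC → 0xDFC9CC.
0xDFC9CC = 14666188.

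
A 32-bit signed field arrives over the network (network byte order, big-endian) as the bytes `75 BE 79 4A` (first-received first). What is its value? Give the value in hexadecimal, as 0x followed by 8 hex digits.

0x75BE794A

Big-endian: lowest address holds the most-significant byte.
The bytes are already most-significant first: 0x75BE794A.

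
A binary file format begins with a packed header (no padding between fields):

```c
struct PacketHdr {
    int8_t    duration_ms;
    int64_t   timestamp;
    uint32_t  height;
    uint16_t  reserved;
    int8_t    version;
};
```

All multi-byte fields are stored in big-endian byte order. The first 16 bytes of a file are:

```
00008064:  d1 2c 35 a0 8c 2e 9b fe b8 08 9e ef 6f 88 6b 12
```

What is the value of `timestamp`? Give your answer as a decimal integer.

`timestamp` follows `duration_ms` (1 byte), so it starts at byte offset 1 and occupies 8 bytes.
Bytes at offsets 1..8: 2C 35 A0 8C 2E 9B FE B8.
Big-endian stores the most-significant byte at the lowest address.
The bytes are already most-significant first: 0x2C35A08C2E9BFEB8.
0x2C35A08C2E9BFEB8 = 3185628835372334776.

3185628835372334776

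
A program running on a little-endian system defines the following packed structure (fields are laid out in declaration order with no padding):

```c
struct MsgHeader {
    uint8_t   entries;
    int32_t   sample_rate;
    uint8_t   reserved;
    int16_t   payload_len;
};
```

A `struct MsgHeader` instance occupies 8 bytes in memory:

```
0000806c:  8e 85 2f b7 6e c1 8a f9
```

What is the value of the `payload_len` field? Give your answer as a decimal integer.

`payload_len` follows `entries` (1 B), `sample_rate` (4 B), `reserved` (1 B), so it starts at offset 1 + 4 + 1 = 6 and occupies 2 bytes.
Bytes at offsets 6..7: 8A F9.
Little-endian: lowest address holds the least-significant byte.
Reassemble most-significant byte first: F9 8A → 0xF98A.
Top bit is set, so as a signed 16-bit value this is 0xF98A − 2^16 = -1654.

-1654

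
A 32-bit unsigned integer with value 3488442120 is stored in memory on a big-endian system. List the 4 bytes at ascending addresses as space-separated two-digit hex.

3488442120 in hexadecimal, padded to 32 bits, is 0xCFED6708.
Split into bytes (most-significant first): CF ED 67 08.
Big-endian: lowest address holds the most-significant byte.
So the memory order matches the most-significant-first order: CF ED 67 08.

CF ED 67 08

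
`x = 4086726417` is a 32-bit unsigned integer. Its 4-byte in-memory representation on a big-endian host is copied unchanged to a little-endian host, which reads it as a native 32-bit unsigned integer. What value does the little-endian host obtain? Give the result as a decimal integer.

293574387

4086726417 in 32-bit hexadecimal is 0xF3967F11.
Stored big-endian, the bytes at ascending addresses are F3 96 7F 11.
Read back as little-endian, the first byte is least significant, giving 0x117F96F3.
0x117F96F3 = 293574387.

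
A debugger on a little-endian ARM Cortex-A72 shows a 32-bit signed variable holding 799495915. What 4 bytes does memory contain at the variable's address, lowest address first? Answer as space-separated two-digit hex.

EB 56 A7 2F

799495915 in hexadecimal, padded to 32 bits, is 0x2FA756EB.
Split into bytes (most-significant first): 2F A7 56 EB.
Little-endian: lowest address holds the least-significant byte.
So at ascending addresses the bytes are EB 56 A7 2F.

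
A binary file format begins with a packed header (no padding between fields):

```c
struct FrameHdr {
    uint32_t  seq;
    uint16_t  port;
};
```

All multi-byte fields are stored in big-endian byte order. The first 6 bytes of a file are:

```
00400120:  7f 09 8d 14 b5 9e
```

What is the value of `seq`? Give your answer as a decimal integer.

2131332372

`seq` is the first field, at byte offset 0, occupying 4 bytes.
Bytes at offsets 0..3: 7F 09 8D 14.
Big-endian stores the most-significant byte at the lowest address.
The bytes are already most-significant first: 0x7F098D14.
0x7F098D14 = 2131332372.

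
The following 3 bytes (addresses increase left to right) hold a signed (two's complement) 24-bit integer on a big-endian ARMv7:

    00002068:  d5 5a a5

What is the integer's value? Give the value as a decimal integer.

In big-endian order the high byte comes first in memory.
The bytes are already most-significant first: 0xD55AA5.
Top bit is set, so as a signed 24-bit value this is 0xD55AA5 − 2^24 = -2794843.

-2794843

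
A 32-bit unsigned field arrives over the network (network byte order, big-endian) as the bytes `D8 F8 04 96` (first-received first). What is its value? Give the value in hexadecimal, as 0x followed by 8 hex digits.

0xD8F80496

Big-endian: lowest address holds the most-significant byte.
The bytes are already most-significant first: 0xD8F80496.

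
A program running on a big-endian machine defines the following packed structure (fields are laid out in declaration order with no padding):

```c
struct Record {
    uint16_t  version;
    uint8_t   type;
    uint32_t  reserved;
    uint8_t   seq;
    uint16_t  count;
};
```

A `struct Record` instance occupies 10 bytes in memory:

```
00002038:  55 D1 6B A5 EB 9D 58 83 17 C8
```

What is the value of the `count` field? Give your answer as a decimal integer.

6088

`count` follows `version` (2 B), `type` (1 B), `reserved` (4 B), `seq` (1 B), so it starts at offset 2 + 1 + 4 + 1 = 8 and occupies 2 bytes.
Bytes at offsets 8..9: 17 C8.
Big-endian: lowest address holds the most-significant byte.
The bytes are already most-significant first: 0x17C8.
0x17C8 = 6088.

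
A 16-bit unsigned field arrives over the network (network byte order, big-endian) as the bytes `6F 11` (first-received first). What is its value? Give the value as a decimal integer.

28433

In big-endian order the high byte comes first in memory.
The bytes are already most-significant first: 0x6F11.
0x6F11 = 28433.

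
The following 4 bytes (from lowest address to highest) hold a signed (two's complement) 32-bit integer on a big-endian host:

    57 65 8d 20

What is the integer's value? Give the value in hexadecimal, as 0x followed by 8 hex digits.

0x57658D20

Big-endian stores the most-significant byte at the lowest address.
The bytes are already most-significant first: 0x57658D20.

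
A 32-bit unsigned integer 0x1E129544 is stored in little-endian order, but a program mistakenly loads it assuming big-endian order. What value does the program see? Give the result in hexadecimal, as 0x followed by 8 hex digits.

0x4495121E

Stored little-endian, the bytes at ascending addresses are 44 95 12 1E.
Read back as big-endian, the last byte is least significant, giving 0x4495121E.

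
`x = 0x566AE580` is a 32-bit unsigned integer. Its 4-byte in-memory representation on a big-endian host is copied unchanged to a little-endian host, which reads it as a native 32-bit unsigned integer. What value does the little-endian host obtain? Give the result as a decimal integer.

2162518614

Stored big-endian, the bytes at ascending addresses are 56 6A E5 80.
Read back as little-endian, the first byte is least significant, giving 0x80E56A56.
0x80E56A56 = 2162518614.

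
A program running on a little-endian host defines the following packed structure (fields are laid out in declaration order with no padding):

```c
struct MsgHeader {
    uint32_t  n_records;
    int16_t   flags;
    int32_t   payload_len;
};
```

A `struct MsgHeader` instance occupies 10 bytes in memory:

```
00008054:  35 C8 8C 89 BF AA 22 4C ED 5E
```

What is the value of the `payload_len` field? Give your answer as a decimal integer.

`payload_len` follows `n_records` (4 B), `flags` (2 B), so it starts at offset 4 + 2 = 6 and occupies 4 bytes.
Bytes at offsets 6..9: 22 4C ED 5E.
Little-endian stores the least-significant byte at the lowest address.
Reassemble most-significant byte first: 5E ED 4C 22 → 0x5EED4C22.
0x5EED4C22 = 1592609826.

1592609826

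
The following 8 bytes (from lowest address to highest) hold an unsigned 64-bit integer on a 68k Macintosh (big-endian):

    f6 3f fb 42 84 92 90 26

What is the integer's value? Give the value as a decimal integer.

Big-endian stores the most-significant byte at the lowest address.
The bytes are already most-significant first: 0xF63FFB4284929026.
0xF63FFB4284929026 = 17744177319973654566.

17744177319973654566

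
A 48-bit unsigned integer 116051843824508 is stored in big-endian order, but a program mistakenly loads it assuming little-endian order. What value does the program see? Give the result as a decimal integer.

136596828228713

116051843824508 in 48-bit hexadecimal is 0x698C6CED3B7C.
Stored big-endian, the bytes at ascending addresses are 69 8C 6C ED 3B 7C.
Read back as little-endian, the first byte is least significant, giving 0x7C3BED6C8C69.
0x7C3BED6C8C69 = 136596828228713.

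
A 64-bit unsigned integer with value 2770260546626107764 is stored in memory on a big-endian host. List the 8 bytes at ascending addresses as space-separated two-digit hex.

26 71 F1 4A 28 ED B9 74

2770260546626107764 in hexadecimal, padded to 64 bits, is 0x2671F14A28EDB974.
Split into bytes (most-significant first): 26 71 F1 4A 28 ED B9 74.
Big-endian: lowest address holds the most-significant byte.
So the memory order matches the most-significant-first order: 26 71 F1 4A 28 ED B9 74.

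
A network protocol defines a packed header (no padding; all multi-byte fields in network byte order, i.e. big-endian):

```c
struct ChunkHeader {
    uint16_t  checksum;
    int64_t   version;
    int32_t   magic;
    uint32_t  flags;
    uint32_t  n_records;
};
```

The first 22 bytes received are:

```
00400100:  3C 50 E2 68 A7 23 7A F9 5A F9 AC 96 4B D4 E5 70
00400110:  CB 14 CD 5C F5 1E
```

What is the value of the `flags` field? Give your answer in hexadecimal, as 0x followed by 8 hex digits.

0xE570CB14

`flags` follows `checksum` (2 B), `version` (8 B), `magic` (4 B), so it starts at offset 2 + 8 + 4 = 14 and occupies 4 bytes.
Bytes at offsets 14..17: E5 70 CB 14.
In big-endian order the high byte comes first in memory.
The bytes are already most-significant first: 0xE570CB14.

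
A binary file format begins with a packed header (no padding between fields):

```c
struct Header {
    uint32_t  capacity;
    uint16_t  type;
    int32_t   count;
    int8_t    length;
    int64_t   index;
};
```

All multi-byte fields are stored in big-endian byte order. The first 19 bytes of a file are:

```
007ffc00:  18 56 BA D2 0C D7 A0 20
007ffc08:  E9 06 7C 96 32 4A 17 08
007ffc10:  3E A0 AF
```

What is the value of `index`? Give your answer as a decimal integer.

`index` follows `capacity` (4 B), `type` (2 B), `count` (4 B), `length` (1 B), so it starts at offset 4 + 2 + 4 + 1 = 11 and occupies 8 bytes.
Bytes at offsets 11..18: 96 32 4A 17 08 3E A0 AF.
In big-endian order the high byte comes first in memory.
The bytes are already most-significant first: 0x96324A17083EA0AF.
Top bit is set, so as a signed 64-bit value this is 0x96324A17083EA0AF − 2^64 = -7623949756401803089.

-7623949756401803089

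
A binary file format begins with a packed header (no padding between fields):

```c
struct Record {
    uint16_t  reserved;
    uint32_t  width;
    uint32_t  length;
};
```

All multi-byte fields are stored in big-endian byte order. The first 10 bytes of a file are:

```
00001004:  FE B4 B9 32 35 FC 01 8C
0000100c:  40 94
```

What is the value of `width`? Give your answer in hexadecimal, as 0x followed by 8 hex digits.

0xB93235FC

`width` follows `reserved` (2 bytes), so it starts at byte offset 2 and occupies 4 bytes.
Bytes at offsets 2..5: B9 32 35 FC.
Big-endian stores the most-significant byte at the lowest address.
The bytes are already most-significant first: 0xB93235FC.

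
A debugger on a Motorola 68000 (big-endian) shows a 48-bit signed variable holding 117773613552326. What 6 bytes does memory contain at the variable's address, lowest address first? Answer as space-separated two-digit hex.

117773613552326 in hexadecimal, padded to 48 bits, is 0x6B1D4E6652C6.
Split into bytes (most-significant first): 6B 1D 4E 66 52 C6.
Big-endian stores the most-significant byte at the lowest address.
So the memory order matches the most-significant-first order: 6B 1D 4E 66 52 C6.

6B 1D 4E 66 52 C6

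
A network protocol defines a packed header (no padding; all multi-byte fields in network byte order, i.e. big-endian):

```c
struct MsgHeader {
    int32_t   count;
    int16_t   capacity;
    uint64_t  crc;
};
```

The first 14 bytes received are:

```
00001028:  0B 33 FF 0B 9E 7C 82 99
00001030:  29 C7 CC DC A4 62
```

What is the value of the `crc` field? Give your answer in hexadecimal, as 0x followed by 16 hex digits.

0x829929C7CCDCA462

`crc` follows `count` (4 B), `capacity` (2 B), so it starts at offset 4 + 2 = 6 and occupies 8 bytes.
Bytes at offsets 6..13: 82 99 29 C7 CC DC A4 62.
In big-endian order the high byte comes first in memory.
The bytes are already most-significant first: 0x829929C7CCDCA462.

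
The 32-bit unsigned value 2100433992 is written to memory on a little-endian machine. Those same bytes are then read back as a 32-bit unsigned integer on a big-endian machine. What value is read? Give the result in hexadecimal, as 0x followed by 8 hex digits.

0x4814327D

2100433992 in 32-bit hexadecimal is 0x7D321448.
Stored little-endian, the bytes at ascending addresses are 48 14 32 7D.
Read back as big-endian, the last byte is least significant, giving 0x4814327D.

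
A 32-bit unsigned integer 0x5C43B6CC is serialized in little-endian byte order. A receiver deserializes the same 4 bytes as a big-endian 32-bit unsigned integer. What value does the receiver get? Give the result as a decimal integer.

Stored little-endian, the bytes at ascending addresses are CC B6 43 5C.
Read back as big-endian, the last byte is least significant, giving 0xCCB6435C.
0xCCB6435C = 3434496860.

3434496860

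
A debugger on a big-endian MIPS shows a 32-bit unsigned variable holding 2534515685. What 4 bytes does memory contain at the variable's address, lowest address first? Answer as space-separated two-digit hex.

2534515685 in hexadecimal, padded to 32 bits, is 0x9711A3E5.
Split into bytes (most-significant first): 97 11 A3 E5.
Big-endian: lowest address holds the most-significant byte.
So the memory order matches the most-significant-first order: 97 11 A3 E5.

97 11 A3 E5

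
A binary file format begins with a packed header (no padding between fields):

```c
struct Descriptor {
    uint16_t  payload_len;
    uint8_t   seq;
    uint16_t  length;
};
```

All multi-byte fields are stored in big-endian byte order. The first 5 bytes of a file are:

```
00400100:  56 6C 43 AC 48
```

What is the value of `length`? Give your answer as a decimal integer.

`length` follows `payload_len` (2 B), `seq` (1 B), so it starts at offset 2 + 1 = 3 and occupies 2 bytes.
Bytes at offsets 3..4: AC 48.
In big-endian order the high byte comes first in memory.
The bytes are already most-significant first: 0xAC48.
0xAC48 = 44104.

44104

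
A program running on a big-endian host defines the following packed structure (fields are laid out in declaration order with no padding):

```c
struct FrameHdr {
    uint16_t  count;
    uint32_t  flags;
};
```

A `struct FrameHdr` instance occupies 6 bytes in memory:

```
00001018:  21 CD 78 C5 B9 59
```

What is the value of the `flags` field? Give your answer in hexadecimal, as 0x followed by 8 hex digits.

`flags` follows `count` (2 bytes), so it starts at byte offset 2 and occupies 4 bytes.
Bytes at offsets 2..5: 78 C5 B9 59.
Big-endian: lowest address holds the most-significant byte.
The bytes are already most-significant first: 0x78C5B959.

0x78C5B959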